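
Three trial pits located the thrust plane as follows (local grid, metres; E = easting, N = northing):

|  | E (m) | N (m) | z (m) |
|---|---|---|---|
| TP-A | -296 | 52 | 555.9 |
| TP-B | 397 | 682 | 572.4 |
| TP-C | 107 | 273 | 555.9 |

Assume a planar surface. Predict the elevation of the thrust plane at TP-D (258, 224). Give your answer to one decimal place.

Let the plane be z = a·E + b·N + c.
TP-B−TP-A: 693a + 630b = 16.5;  TP-C−TP-A: 403a + 221b = 0.
Solving gives a = −0.03620, b = 0.06601.
Then c = 555.9 − a·-296 − b·52 = 541.75.
At (258, 224): z = −9.3 + 14.8 + 541.75 = 547.2 m.

547.2 m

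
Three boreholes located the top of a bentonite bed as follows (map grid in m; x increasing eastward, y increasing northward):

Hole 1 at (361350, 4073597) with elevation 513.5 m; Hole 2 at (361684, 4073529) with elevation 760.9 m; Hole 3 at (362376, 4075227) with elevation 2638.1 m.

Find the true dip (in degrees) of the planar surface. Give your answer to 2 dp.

Two edge vectors: Hole 1→Hole 2 = (334, -68, 247.4), Hole 1→Hole 3 = (1026, 1630, 2124.6).
Normal n = (Hole 1→Hole 2) × (Hole 1→Hole 3) = (-547734.8, -455784, 614188).
So ∂z/∂x = −n_x/n_z = 0.89180 and ∂z/∂y = −n_y/n_z = 0.74209.
Gradient magnitude |∇z| = √(a² + b²) = √(0.79531 + 0.55070) = 1.16018.
True dip = arctan(1.16018) = 49.24°, dipping toward SW (azimuth ≈ 230°).

49.24°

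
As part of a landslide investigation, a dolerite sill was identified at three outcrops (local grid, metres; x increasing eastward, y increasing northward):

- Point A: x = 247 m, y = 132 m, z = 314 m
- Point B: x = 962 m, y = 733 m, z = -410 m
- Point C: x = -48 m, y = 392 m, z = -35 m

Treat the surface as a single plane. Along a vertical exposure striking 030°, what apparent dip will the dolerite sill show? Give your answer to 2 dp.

Two edge vectors: Point A→Point B = (715, 601, -724), Point A→Point C = (-295, 260, -349).
Normal n = (Point A→Point B) × (Point A→Point C) = (-21509, 463115, 363195).
So ∂z/∂x = −n_x/n_z = 0.05922 and ∂z/∂y = −n_y/n_z = −1.27511.
Unit vector along 030° is (sin 30°, cos 30°) = (0.5000, 0.8660).
Slope in that direction = a·(0.5000) + b·(0.8660) = −1.07467.
Apparent dip = arctan|1.07467| = 47.06° (true dip is 51.9°, so apparent ≤ true as expected).

47.06°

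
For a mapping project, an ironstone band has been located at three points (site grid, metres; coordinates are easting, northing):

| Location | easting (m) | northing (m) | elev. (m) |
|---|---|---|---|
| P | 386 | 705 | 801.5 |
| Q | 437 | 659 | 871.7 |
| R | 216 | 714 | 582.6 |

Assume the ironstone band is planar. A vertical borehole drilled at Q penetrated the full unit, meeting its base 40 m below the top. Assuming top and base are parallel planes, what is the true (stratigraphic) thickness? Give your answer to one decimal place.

Let the plane be z = a·easting + b·northing + c.
Q−P: 51a − 46b = 70.2;  R−P: −170a + 9b = −218.9.
Solving gives a = 1.28211, b = −0.10462.
|∇z| = √(a²+b²) = 1.28637, so dip δ = arctan(1.28637) = 52.14°.
True thickness = vertical thickness × cos δ = 40 × cos 52.14° = 24.5 m.

24.5 m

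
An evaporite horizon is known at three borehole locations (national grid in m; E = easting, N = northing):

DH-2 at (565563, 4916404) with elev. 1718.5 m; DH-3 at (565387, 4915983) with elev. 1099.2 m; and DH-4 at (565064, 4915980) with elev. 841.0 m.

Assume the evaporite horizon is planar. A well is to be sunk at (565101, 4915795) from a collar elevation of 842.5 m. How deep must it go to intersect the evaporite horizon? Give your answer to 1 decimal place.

183.5 m

Two edge vectors: DH-2→DH-3 = (-176, -421, -619.3), DH-2→DH-4 = (-499, -424, -877.5).
Normal n = (DH-2→DH-3) × (DH-2→DH-4) = (106844.3, 154590.7, -135455).
So ∂z/∂E = −n_x/n_z = 0.788780776 and ∂z/∂N = −n_y/n_z = 1.141269794.
Intercept c from DH-2: 1718.5 − 446105.22 − 5610943.38 = −6055330.10.
At (565101, 4915795): z_contact = 445740.81 + 5610248.35 − 6055330.10 = 659.05 m.
Depth below ground = 842.5 − 659.05 = 183.5 m.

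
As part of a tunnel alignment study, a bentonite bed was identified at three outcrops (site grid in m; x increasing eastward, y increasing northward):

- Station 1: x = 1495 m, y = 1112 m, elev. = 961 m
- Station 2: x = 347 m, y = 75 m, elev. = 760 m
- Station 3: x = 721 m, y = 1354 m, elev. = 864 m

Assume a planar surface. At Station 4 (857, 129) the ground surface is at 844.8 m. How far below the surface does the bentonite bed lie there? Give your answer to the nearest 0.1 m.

Two edge vectors: Station 1→Station 2 = (-1148, -1037, -201), Station 1→Station 3 = (-774, 242, -97).
Normal n = (Station 1→Station 2) × (Station 1→Station 3) = (149231, 44218, -1080454).
So ∂z/∂x = −n_x/n_z = 0.138119 and ∂z/∂y = −n_y/n_z = 0.040925.
Intercept c from Station 1: 961 − 206.49 − 45.51 = 709.00.
At (857, 129): z_contact = 118.37 + 5.28 + 709.00 = 832.65 m.
Depth below ground = 844.8 − 832.65 = 12.1 m.

12.1 m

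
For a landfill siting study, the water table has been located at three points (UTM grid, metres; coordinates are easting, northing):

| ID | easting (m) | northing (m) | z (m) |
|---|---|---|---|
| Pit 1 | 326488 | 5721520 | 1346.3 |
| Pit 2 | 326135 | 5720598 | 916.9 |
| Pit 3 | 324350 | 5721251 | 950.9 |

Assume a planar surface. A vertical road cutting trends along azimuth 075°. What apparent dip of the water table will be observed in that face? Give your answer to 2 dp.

Let the plane be z = a·easting + b·northing + c.
Pit 2−Pit 1: −353a − 922b = −429.4;  Pit 3−Pit 1: −2138a − 269b = −395.4.
Solving gives a = 0.13274, b = 0.41491.
Unit vector along 075° is (sin 75°, cos 75°) = (0.9659, 0.2588).
Slope in that direction = a·(0.9659) + b·(0.2588) = 0.23560.
Apparent dip = arctan|0.23560| = 13.26° (true dip is 23.5°, so apparent ≤ true as expected).

13.26°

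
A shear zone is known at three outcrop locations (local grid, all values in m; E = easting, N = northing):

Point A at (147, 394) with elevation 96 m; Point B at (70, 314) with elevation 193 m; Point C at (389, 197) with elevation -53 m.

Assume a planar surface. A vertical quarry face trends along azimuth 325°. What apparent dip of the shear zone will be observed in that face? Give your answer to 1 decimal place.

13.0°

Let the plane be z = a·E + b·N + c.
Point B−Point A: −77a − 80b = 97;  Point C−Point A: 242a − 197b = −149.
Solving gives a = −0.89864, b = −0.34756.
Unit vector along 325° is (sin 325°, cos 325°) = (-0.5736, 0.8192).
Slope in that direction = a·(-0.5736) + b·(0.8192) = 0.23073.
Apparent dip = arctan|0.23073| = 13.0° (true dip is 43.9°, so apparent ≤ true as expected).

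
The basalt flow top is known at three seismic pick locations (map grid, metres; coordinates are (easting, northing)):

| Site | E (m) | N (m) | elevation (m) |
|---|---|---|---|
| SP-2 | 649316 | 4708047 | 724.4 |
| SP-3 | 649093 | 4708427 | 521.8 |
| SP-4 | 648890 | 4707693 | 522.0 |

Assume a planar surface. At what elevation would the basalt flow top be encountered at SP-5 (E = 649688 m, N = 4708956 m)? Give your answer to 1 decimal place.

798.6 m

Two edge vectors: SP-2→SP-3 = (-223, 380, -202.6), SP-2→SP-4 = (-426, -354, -202.4).
Normal n = (SP-2→SP-3) × (SP-2→SP-4) = (-148632.4, 41172.4, 240822).
So ∂z/∂E = −n_x/n_z = 0.617187798 and ∂z/∂N = −n_y/n_z = −0.170966108.
Intercept c from SP-2: 724.4 − 400749.91 + 804916.47 = 404890.96.
At (649688, 4708956): z = 400979.5 − 805071.9 + 404890.96 = 798.6 m.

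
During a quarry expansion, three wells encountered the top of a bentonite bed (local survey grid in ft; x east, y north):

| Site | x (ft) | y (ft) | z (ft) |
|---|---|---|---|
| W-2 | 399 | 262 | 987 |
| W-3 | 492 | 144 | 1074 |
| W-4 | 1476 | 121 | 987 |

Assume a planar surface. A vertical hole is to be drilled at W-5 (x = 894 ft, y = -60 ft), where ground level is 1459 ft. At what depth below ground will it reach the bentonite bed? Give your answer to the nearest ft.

261 ft

Two edge vectors: W-2→W-3 = (93, -118, 87), W-2→W-4 = (1077, -141, 0).
Normal n = (W-2→W-3) × (W-2→W-4) = (12267, 93699, 113973).
So ∂z/∂x = −n_x/n_z = −0.10763 and ∂z/∂y = −n_y/n_z = −0.82212.
Intercept c from W-2: 987 + 42.94 + 215.39 = 1245.34.
At (894, -60): z_contact = −96.2 + 49.3 + 1245.34 = 1198.4 ft.
Depth below ground = 1459 − 1198.4 = 261 ft.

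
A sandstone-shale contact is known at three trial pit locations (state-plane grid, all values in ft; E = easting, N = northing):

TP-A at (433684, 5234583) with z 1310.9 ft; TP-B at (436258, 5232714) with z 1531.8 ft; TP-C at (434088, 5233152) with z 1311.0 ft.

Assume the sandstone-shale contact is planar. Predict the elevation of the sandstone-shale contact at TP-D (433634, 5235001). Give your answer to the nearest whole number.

Two edge vectors: TP-A→TP-B = (2574, -1869, 220.9), TP-A→TP-C = (404, -1431, 0.1).
Normal n = (TP-A→TP-B) × (TP-A→TP-C) = (315921, 88986.2, -2928318).
So ∂z/∂E = −n_x/n_z = 0.10788480 and ∂z/∂N = −n_y/n_z = 0.03038816.
Intercept c from TP-A: 1310.9 − 46787.91 − 159069.35 = −204546.36.
At (433634, 5235001): z = 46782.5 + 159082.1 − 204546.36 = 1318.2 ft.

1318 ft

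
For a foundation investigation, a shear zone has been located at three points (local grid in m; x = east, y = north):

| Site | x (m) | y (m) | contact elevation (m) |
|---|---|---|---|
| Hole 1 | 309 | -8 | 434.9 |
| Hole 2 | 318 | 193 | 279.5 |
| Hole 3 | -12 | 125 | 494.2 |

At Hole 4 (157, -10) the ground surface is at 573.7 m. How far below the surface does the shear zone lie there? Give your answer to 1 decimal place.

Two edge vectors: Hole 1→Hole 2 = (9, 201, -155.4), Hole 1→Hole 3 = (-321, 133, 59.3).
Normal n = (Hole 1→Hole 2) × (Hole 1→Hole 3) = (32587.5, 49349.7, 65718).
So ∂z/∂x = −n_x/n_z = −0.49587 and ∂z/∂y = −n_y/n_z = −0.75093.
Intercept c from Hole 1: 434.9 + 153.22 − 6.01 = 582.12.
At (157, -10): z_contact = −77.85 + 7.51 + 582.12 = 511.77 m.
Depth below ground = 573.7 − 511.77 = 61.9 m.

61.9 m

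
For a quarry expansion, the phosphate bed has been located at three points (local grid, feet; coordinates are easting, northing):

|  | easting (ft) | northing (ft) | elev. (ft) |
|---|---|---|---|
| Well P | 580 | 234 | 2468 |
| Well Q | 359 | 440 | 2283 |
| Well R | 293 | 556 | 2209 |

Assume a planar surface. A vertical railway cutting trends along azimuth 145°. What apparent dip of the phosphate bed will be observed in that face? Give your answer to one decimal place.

Two edge vectors: Well P→Well Q = (-221, 206, -185), Well P→Well R = (-287, 322, -259).
Normal n = (Well P→Well Q) × (Well P→Well R) = (6216, -4144, -12040).
So ∂z/∂easting = −n_x/n_z = 0.51628 and ∂z/∂northing = −n_y/n_z = −0.34419.
Unit vector along 145° is (sin 145°, cos 145°) = (0.5736, -0.8192).
Slope in that direction = a·(0.5736) + b·(-0.8192) = 0.57807.
Apparent dip = arctan|0.57807| = 30.0° (true dip is 31.8°, so apparent ≤ true as expected).

30.0°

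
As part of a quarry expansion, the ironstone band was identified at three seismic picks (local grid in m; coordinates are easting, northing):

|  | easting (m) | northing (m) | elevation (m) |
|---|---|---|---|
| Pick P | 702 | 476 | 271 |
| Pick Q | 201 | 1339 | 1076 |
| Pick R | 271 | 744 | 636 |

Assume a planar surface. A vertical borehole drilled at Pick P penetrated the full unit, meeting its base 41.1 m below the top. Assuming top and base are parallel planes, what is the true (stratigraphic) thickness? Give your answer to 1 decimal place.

32.0 m

Let the plane be z = a·easting + b·northing + c.
Pick Q−Pick P: −501a + 863b = 805;  Pick R−Pick P: −431a + 268b = 365.
Solving gives a = −0.41759, b = 0.69037.
|∇z| = √(a²+b²) = 0.80684, so dip δ = arctan(0.80684) = 38.90°.
True thickness = vertical thickness × cos δ = 41.1 × cos 38.90° = 32.0 m.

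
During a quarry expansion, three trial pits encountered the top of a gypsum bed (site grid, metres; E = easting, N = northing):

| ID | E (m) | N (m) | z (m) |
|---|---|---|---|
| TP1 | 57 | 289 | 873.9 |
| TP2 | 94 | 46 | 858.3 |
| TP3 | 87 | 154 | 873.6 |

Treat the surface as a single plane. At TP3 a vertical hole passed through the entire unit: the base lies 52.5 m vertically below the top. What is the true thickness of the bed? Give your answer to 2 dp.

38.87 m

Two edge vectors: TP1→TP2 = (37, -243, -15.6), TP1→TP3 = (30, -135, -0.3).
Normal n = (TP1→TP2) × (TP1→TP3) = (-2033.1, -456.9, 2295).
So ∂z/∂E = −n_x/n_z = 0.88588 and ∂z/∂N = −n_y/n_z = 0.19908.
|∇z| = √(a²+b²) = 0.90798, so dip δ = arctan(0.90798) = 42.24°.
True thickness = vertical thickness × cos δ = 52.5 × cos 42.24° = 38.87 m.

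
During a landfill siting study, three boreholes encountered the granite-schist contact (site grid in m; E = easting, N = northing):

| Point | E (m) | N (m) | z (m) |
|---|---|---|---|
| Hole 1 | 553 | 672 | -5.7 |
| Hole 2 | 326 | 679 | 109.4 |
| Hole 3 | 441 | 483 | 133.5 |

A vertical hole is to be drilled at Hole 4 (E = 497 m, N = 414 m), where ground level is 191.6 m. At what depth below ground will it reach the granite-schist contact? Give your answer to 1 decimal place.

57.7 m

Let the plane be z = a·E + b·N + c.
Hole 2−Hole 1: −227a + 7b = 115.1;  Hole 3−Hole 1: −112a − 189b = 139.2.
Solving gives a = −0.52025, b = −0.42821.
Then c = -5.7 − a·553 − b·672 = 569.76.
At (497, 414): z_contact = −258.57 − 177.28 + 569.76 = 133.91 m.
Depth below ground = 191.6 − 133.91 = 57.7 m.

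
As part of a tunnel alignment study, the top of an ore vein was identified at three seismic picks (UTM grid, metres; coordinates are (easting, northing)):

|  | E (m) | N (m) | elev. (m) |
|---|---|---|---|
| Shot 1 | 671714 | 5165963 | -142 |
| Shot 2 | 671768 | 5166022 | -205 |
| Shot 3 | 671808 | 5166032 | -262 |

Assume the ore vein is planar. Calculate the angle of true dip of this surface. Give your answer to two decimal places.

Two edge vectors: Shot 1→Shot 2 = (54, 59, -63), Shot 1→Shot 3 = (94, 69, -120).
Normal n = (Shot 1→Shot 2) × (Shot 1→Shot 3) = (-2733, 558, -1820).
So ∂z/∂E = −n_x/n_z = −1.50165 and ∂z/∂N = −n_y/n_z = 0.30659.
Gradient magnitude |∇z| = √(a² + b²) = √(2.25495 + 0.09400) = 1.53263.
True dip = arctan(1.53263) = 56.88°, dipping toward ESE (azimuth ≈ 102°).

56.88°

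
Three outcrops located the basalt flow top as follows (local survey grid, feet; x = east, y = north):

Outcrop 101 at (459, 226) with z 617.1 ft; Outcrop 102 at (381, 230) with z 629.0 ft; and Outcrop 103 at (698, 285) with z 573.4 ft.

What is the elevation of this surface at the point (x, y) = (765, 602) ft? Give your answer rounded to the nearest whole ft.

Two edge vectors: Outcrop 101→Outcrop 102 = (-78, 4, 11.9), Outcrop 101→Outcrop 103 = (239, 59, -43.7).
Normal n = (Outcrop 101→Outcrop 102) × (Outcrop 101→Outcrop 103) = (-876.9, -564.5, -5558).
So ∂z/∂x = −n_x/n_z = −0.15777 and ∂z/∂y = −n_y/n_z = −0.10157.
Intercept c from Outcrop 101: 617.1 + 72.42 + 22.95 = 712.47.
At (765, 602): z = −120.7 − 61.1 + 712.47 = 530.6 ft.

531 ft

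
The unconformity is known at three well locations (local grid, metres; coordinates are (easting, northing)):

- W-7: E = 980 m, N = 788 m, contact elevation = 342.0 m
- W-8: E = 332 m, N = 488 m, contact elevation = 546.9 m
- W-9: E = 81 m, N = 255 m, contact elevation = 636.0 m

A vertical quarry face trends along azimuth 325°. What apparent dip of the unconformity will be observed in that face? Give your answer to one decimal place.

Let the plane be z = a·E + b·N + c.
W-8−W-7: −648a − 300b = 204.9;  W-9−W-7: −899a − 533b = 294.
Solving gives a = −0.27762, b = −0.08333.
Unit vector along 325° is (sin 325°, cos 325°) = (-0.5736, 0.8192).
Slope in that direction = a·(-0.5736) + b·(0.8192) = 0.09098.
Apparent dip = arctan|0.09098| = 5.2° (true dip is 16.2°, so apparent ≤ true as expected).

5.2°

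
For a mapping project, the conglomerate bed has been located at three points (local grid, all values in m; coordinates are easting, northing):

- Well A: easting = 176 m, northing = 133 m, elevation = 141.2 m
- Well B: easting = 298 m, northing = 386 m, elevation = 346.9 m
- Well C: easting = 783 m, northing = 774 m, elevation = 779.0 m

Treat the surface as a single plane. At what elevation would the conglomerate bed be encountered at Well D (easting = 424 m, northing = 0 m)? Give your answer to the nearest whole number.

Two edge vectors: Well A→Well B = (122, 253, 205.7), Well A→Well C = (607, 641, 637.8).
Normal n = (Well A→Well B) × (Well A→Well C) = (29509.7, 47048.3, -75369).
So ∂z/∂easting = −n_x/n_z = 0.39154 and ∂z/∂northing = −n_y/n_z = 0.62424.
Intercept c from Well A: 141.2 − 68.91 − 83.02 = −10.73.
At (424, 0): z = 166.0 + 0.0 − 10.73 = 155.3 m.

155 m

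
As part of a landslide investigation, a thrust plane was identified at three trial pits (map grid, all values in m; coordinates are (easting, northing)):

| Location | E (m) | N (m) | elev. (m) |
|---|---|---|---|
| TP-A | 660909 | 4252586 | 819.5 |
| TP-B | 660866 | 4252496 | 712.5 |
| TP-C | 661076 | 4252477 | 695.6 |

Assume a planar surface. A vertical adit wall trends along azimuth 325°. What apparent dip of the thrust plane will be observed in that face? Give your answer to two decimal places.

43.50°

Two edge vectors: TP-A→TP-B = (-43, -90, -107), TP-A→TP-C = (167, -109, -123.9).
Normal n = (TP-A→TP-B) × (TP-A→TP-C) = (-512, -23196.7, 19717).
So ∂z/∂E = −n_x/n_z = 0.02597 and ∂z/∂N = −n_y/n_z = 1.17648.
Unit vector along 325° is (sin 325°, cos 325°) = (-0.5736, 0.8192).
Slope in that direction = a·(-0.5736) + b·(0.8192) = 0.94882.
Apparent dip = arctan|0.94882| = 43.50° (true dip is 49.6°, so apparent ≤ true as expected).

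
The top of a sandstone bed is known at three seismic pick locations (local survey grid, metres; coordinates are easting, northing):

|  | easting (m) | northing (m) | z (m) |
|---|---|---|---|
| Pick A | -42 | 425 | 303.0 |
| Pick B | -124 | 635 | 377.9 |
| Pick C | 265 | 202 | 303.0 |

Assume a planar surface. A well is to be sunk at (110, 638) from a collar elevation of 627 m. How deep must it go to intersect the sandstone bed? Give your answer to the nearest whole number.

Two edge vectors: Pick A→Pick B = (-82, 210, 74.9), Pick A→Pick C = (307, -223, 0).
Normal n = (Pick A→Pick B) × (Pick A→Pick C) = (16702.7, 22994.3, -46184).
So ∂z/∂easting = −n_x/n_z = 0.36166 and ∂z/∂northing = −n_y/n_z = 0.49788.
Intercept c from Pick A: 303 + 15.19 − 211.60 = 106.59.
At (110, 638): z_contact = 39.8 + 317.7 + 106.59 = 464.0 m.
Depth below ground = 627 − 464.0 = 163 m.

163 m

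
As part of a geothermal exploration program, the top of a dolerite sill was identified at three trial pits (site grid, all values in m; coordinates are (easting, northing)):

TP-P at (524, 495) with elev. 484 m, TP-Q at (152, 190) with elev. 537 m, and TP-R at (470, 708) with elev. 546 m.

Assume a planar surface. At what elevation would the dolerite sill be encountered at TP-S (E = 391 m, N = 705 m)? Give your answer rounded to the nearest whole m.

Let the plane be z = a·E + b·N + c.
TP-Q−TP-P: −372a − 305b = 53;  TP-R−TP-P: −54a + 213b = 62.
Solving gives a = −0.31554, b = 0.21108.
Then c = 484 − a·524 − b·495 = 544.86.
At (391, 705): z = −123.4 + 148.8 + 544.86 = 570.3 m.

570 m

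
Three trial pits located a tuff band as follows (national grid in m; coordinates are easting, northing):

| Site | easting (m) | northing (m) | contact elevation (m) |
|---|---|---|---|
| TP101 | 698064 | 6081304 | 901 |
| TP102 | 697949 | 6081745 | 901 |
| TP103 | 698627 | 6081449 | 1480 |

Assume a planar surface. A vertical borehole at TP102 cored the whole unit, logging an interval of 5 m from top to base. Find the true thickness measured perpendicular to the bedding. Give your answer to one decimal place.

3.5 m

Let the plane be z = a·easting + b·northing + c.
TP102−TP101: −115a + 441b = 0;  TP103−TP101: 563a + 145b = 579.
Solving gives a = 0.96370, b = 0.25130.
|∇z| = √(a²+b²) = 0.99592, so dip δ = arctan(0.99592) = 44.88°.
True thickness = vertical thickness × cos δ = 5 × cos 44.88° = 3.5 m.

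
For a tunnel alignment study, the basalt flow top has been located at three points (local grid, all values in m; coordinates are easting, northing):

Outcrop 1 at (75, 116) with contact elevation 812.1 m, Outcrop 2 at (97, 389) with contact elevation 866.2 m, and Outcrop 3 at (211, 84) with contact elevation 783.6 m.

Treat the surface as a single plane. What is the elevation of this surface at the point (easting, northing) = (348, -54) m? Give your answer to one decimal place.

Let the plane be z = a·easting + b·northing + c.
Outcrop 2−Outcrop 1: 22a + 273b = 54.1;  Outcrop 3−Outcrop 1: 136a − 32b = −28.5.
Solving gives a = −0.15990, b = 0.21105.
Then c = 812.1 − a·75 − b·116 = 799.61.
At (348, -54): z = −55.6 − 11.4 + 799.61 = 732.6 m.

732.6 m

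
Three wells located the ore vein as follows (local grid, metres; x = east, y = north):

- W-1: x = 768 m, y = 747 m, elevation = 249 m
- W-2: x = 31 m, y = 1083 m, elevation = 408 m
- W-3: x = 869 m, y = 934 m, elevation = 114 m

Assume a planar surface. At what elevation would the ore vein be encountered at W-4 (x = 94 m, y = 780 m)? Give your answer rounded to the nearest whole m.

Two edge vectors: W-1→W-2 = (-737, 336, 159), W-1→W-3 = (101, 187, -135).
Normal n = (W-1→W-2) × (W-1→W-3) = (-75093, -83436, -171755).
So ∂z/∂x = −n_x/n_z = −0.43721 and ∂z/∂y = −n_y/n_z = −0.48578.
Intercept c from W-1: 249 + 335.78 + 362.88 = 947.66.
At (94, 780): z = −41.1 − 378.9 + 947.66 = 527.6 m.

528 m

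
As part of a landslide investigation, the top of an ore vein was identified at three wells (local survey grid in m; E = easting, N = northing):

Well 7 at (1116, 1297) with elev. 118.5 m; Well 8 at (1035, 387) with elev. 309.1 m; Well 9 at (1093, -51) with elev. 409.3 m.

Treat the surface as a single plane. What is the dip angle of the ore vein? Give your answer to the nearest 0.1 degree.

Let the plane be z = a·E + b·N + c.
Well 8−Well 7: −81a − 910b = 190.6;  Well 9−Well 7: −23a − 1348b = 290.8.
Solving gives a = 0.08724, b = −0.21722.
Gradient magnitude |∇z| = √(a² + b²) = √(0.00761 + 0.04718) = 0.23408.
True dip = arctan(0.23408) = 13.2°, dipping toward NNW (azimuth ≈ 338°).

13.2°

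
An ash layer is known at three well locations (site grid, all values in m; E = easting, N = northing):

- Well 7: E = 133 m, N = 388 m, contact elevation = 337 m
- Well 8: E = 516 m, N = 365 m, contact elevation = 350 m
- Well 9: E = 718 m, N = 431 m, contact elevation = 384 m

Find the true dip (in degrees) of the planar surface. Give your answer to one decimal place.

19.4°

Two edge vectors: Well 7→Well 8 = (383, -23, 13), Well 7→Well 9 = (585, 43, 47).
Normal n = (Well 7→Well 8) × (Well 7→Well 9) = (-1640, -10396, 29924).
So ∂z/∂E = −n_x/n_z = 0.05481 and ∂z/∂N = −n_y/n_z = 0.34741.
Gradient magnitude |∇z| = √(a² + b²) = √(0.00300 + 0.12070) = 0.35171.
True dip = arctan(0.35171) = 19.4°, dipping toward S (azimuth ≈ 189°).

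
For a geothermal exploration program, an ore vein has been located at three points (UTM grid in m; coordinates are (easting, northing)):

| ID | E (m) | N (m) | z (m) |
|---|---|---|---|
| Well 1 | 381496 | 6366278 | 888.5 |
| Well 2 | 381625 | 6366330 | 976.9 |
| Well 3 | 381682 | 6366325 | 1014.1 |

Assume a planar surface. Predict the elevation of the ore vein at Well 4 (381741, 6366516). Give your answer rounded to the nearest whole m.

1066 m

Two edge vectors: Well 1→Well 2 = (129, 52, 88.4), Well 1→Well 3 = (186, 47, 125.6).
Normal n = (Well 1→Well 2) × (Well 1→Well 3) = (2376.4, 240, -3609).
So ∂z/∂E = −n_x/n_z = 0.65846495 and ∂z/∂N = −n_y/n_z = 0.06650042.
Intercept c from Well 1: 888.5 − 251201.74 − 423360.13 = −673673.38.
At (381741, 6366516): z = 251363.1 + 423376.0 − 673673.38 = 1065.7 m.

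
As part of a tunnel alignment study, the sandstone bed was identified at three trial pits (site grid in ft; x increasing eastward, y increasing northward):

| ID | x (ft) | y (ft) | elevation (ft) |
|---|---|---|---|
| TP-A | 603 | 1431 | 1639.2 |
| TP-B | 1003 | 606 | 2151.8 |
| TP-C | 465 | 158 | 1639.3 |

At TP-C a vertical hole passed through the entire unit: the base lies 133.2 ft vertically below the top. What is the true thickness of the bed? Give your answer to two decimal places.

Two edge vectors: TP-A→TP-B = (400, -825, 512.6), TP-A→TP-C = (-138, -1273, 0.1).
Normal n = (TP-A→TP-B) × (TP-A→TP-C) = (652457.3, -70778.8, -623050).
So ∂z/∂x = −n_x/n_z = 1.04720 and ∂z/∂y = −n_y/n_z = −0.11360.
|∇z| = √(a²+b²) = 1.05334, so dip δ = arctan(1.05334) = 46.49°.
True thickness = vertical thickness × cos δ = 133.2 × cos 46.49° = 91.71 ft.

91.71 ft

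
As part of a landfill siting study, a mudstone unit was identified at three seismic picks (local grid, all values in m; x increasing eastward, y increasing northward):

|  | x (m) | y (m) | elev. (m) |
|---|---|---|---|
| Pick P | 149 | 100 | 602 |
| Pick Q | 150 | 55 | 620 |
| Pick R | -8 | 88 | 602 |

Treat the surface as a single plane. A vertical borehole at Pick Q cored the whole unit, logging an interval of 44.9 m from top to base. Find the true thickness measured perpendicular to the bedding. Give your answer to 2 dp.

Two edge vectors: Pick P→Pick Q = (1, -45, 18), Pick P→Pick R = (-157, -12, 0).
Normal n = (Pick P→Pick Q) × (Pick P→Pick R) = (216, -2826, -7077).
So ∂z/∂x = −n_x/n_z = 0.03052 and ∂z/∂y = −n_y/n_z = −0.39932.
|∇z| = √(a²+b²) = 0.40049, so dip δ = arctan(0.40049) = 21.83°.
True thickness = vertical thickness × cos δ = 44.9 × cos 21.83° = 41.68 m.

41.68 m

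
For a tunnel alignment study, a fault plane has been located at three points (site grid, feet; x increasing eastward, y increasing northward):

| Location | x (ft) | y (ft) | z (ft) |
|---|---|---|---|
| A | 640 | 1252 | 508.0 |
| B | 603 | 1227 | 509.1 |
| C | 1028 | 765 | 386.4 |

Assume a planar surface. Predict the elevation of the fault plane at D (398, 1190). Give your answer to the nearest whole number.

530 ft

Let the plane be z = a·x + b·y + c.
B−A: −37a − 25b = 1.1;  C−A: 388a − 487b = −121.6.
Solving gives a = −0.12900, b = 0.14692.
Then c = 508 − a·640 − b·1252 = 406.62.
At (398, 1190): z = −51.3 + 174.8 + 406.62 = 530.1 ft.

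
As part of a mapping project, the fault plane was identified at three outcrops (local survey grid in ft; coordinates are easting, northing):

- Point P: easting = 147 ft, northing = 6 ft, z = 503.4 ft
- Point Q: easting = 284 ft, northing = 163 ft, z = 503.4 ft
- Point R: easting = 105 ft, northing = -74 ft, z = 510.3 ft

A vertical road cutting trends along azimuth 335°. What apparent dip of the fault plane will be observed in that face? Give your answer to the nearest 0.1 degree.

Let the plane be z = a·easting + b·northing + c.
Point Q−Point P: 137a + 157b = 0;  Point R−Point P: −42a − 80b = 6.9.
Solving gives a = 0.24812, b = −0.21651.
Unit vector along 335° is (sin 335°, cos 335°) = (-0.4226, 0.9063).
Slope in that direction = a·(-0.4226) + b·(0.9063) = −0.30109.
Apparent dip = arctan|0.30109| = 16.8° (true dip is 18.2°, so apparent ≤ true as expected).

16.8°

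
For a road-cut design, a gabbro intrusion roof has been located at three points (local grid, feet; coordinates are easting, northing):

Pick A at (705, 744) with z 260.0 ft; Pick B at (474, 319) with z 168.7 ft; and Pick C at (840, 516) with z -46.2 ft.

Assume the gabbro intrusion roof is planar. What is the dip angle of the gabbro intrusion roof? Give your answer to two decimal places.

51.29°

Let the plane be z = a·easting + b·northing + c.
Pick B−Pick A: −231a − 425b = −91.3;  Pick C−Pick A: 135a − 228b = −306.2.
Solving gives a = −0.99342, b = 0.75477.
Gradient magnitude |∇z| = √(a² + b²) = √(0.98688 + 0.56969) = 1.24762.
True dip = arctan(1.24762) = 51.29°, dipping toward SE (azimuth ≈ 127°).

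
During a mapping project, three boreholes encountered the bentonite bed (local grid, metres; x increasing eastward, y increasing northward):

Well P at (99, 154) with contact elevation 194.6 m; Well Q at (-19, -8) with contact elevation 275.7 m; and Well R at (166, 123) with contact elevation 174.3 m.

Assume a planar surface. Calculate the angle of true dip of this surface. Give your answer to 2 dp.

Let the plane be z = a·x + b·y + c.
Well Q−Well P: −118a − 162b = 81.1;  Well R−Well P: 67a − 31b = −20.3.
Solving gives a = −0.39986, b = −0.20936.
Gradient magnitude |∇z| = √(a² + b²) = √(0.15988 + 0.04383) = 0.45135.
True dip = arctan(0.45135) = 24.29°, dipping toward ENE (azimuth ≈ 062°).

24.29°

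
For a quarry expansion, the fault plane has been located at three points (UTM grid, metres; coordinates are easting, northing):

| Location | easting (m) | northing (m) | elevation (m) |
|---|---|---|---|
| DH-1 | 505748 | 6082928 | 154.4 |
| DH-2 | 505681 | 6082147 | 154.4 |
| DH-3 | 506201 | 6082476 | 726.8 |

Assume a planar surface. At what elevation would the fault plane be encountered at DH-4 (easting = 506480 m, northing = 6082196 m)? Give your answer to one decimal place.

1079.5 m

Two edge vectors: DH-1→DH-2 = (-67, -781, 0), DH-1→DH-3 = (453, -452, 572.4).
Normal n = (DH-1→DH-2) × (DH-1→DH-3) = (-447044.4, 38350.8, 384077).
So ∂z/∂easting = −n_x/n_z = 1.163944730 and ∂z/∂northing = −n_y/n_z = −0.099851853.
Intercept c from DH-1: 154.4 − 588662.72 + 607391.63 = 18883.31.
At (506480, 6082196): z = 589514.7 − 607318.5 + 18883.31 = 1079.5 m.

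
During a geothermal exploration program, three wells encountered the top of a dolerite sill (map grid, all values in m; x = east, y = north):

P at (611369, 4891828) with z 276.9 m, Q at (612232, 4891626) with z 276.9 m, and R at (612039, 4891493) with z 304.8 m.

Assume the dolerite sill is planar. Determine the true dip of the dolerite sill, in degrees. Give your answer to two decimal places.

Two edge vectors: P→Q = (863, -202, 0), P→R = (670, -335, 27.9).
Normal n = (P→Q) × (P→R) = (-5635.8, -24077.7, -153765).
So ∂z/∂x = −n_x/n_z = −0.03665 and ∂z/∂y = −n_y/n_z = −0.15659.
Gradient magnitude |∇z| = √(a² + b²) = √(0.00134 + 0.02452) = 0.16082.
True dip = arctan(0.16082) = 9.14°, dipping toward NNE (azimuth ≈ 013°).

9.14°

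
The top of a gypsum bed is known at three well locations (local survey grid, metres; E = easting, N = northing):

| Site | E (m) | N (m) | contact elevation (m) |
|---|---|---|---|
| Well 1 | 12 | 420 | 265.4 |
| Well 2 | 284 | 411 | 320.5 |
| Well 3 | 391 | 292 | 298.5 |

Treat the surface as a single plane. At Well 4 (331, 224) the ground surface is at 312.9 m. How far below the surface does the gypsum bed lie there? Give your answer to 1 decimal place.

53.0 m

Two edge vectors: Well 1→Well 2 = (272, -9, 55.1), Well 1→Well 3 = (379, -128, 33.1).
Normal n = (Well 1→Well 2) × (Well 1→Well 3) = (6754.9, 11879.7, -31405).
So ∂z/∂E = −n_x/n_z = 0.21509 and ∂z/∂N = −n_y/n_z = 0.37827.
Intercept c from Well 1: 265.4 − 2.58 − 158.88 = 103.94.
At (331, 224): z_contact = 71.19 + 84.73 + 103.94 = 259.87 m.
Depth below ground = 312.9 − 259.87 = 53.0 m.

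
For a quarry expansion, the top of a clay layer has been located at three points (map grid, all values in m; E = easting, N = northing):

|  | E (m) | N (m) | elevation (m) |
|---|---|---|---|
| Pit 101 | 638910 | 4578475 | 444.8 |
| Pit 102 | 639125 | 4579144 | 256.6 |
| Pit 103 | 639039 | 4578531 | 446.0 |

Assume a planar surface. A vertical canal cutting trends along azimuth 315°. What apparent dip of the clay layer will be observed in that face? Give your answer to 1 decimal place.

Two edge vectors: Pit 101→Pit 102 = (215, 669, -188.2), Pit 101→Pit 103 = (129, 56, 1.2).
Normal n = (Pit 101→Pit 102) × (Pit 101→Pit 103) = (11342, -24535.8, -74261).
So ∂z/∂E = −n_x/n_z = 0.15273 and ∂z/∂N = −n_y/n_z = −0.33040.
Unit vector along 315° is (sin 315°, cos 315°) = (-0.7071, 0.7071).
Slope in that direction = a·(-0.7071) + b·(0.7071) = −0.34163.
Apparent dip = arctan|0.34163| = 18.9° (true dip is 20.0°, so apparent ≤ true as expected).

18.9°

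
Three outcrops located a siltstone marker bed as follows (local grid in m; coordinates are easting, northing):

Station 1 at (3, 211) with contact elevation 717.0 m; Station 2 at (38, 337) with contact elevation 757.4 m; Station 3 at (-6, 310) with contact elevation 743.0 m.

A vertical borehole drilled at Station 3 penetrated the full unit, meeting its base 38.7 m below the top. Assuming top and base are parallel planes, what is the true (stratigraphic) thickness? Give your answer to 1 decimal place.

Two edge vectors: Station 1→Station 2 = (35, 126, 40.4), Station 1→Station 3 = (-9, 99, 26).
Normal n = (Station 1→Station 2) × (Station 1→Station 3) = (-723.6, -1273.6, 4599).
So ∂z/∂easting = −n_x/n_z = 0.15734 and ∂z/∂northing = −n_y/n_z = 0.27693.
|∇z| = √(a²+b²) = 0.31851, so dip δ = arctan(0.31851) = 17.67°.
True thickness = vertical thickness × cos δ = 38.7 × cos 17.67° = 36.9 m.

36.9 m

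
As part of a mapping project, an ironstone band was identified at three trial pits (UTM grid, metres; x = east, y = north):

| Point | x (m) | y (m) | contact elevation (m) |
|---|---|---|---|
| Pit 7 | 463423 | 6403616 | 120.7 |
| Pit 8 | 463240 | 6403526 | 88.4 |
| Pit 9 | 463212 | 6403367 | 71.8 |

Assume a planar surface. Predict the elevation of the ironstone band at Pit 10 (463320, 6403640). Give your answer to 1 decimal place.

Let the plane be z = a·x + b·y + c.
Pit 8−Pit 7: −183a − 90b = −32.3;  Pit 9−Pit 7: −211a − 249b = −48.9.
Solving gives a = 0.137024495, b = 0.080272416.
Then c = 120.7 − a·463423 − b·6403616 = −577413.33.
At (463320, 6403640): z = 63486.2 + 514035.7 − 577413.33 = 108.5 m.

108.5 m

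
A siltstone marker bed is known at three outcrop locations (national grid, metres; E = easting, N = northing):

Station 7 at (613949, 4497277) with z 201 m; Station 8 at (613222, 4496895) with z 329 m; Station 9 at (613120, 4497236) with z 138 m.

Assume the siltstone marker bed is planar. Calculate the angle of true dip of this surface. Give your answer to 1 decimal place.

28.3°

Two edge vectors: Station 7→Station 8 = (-727, -382, 128), Station 7→Station 9 = (-829, -41, -63).
Normal n = (Station 7→Station 8) × (Station 7→Station 9) = (29314, -151913, -286871).
So ∂z/∂E = −n_x/n_z = 0.10219 and ∂z/∂N = −n_y/n_z = −0.52955.
Gradient magnitude |∇z| = √(a² + b²) = √(0.01044 + 0.28042) = 0.53932.
True dip = arctan(0.53932) = 28.3°, dipping toward N (azimuth ≈ 349°).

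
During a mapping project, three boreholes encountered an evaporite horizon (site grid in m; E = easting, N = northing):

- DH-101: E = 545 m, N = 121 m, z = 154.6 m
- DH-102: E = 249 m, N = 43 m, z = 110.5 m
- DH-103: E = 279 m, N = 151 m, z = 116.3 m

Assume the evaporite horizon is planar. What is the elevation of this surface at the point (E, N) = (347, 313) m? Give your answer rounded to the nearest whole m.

Let the plane be z = a·E + b·N + c.
DH-102−DH-101: −296a − 78b = −44.1;  DH-103−DH-101: −266a + 30b = −38.3.
Solving gives a = 0.14548, b = 0.01329.
Then c = 154.6 − a·545 − b·121 = 73.70.
At (347, 313): z = 50.5 + 4.2 + 73.70 = 128.3 m.

128 m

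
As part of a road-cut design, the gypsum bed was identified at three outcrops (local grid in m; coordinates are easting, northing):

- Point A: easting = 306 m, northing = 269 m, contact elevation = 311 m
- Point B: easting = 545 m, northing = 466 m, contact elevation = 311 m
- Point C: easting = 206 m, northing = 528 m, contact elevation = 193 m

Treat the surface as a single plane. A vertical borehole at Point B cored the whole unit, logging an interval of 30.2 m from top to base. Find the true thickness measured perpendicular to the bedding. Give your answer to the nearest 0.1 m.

27.6 m

Two edge vectors: Point A→Point B = (239, 197, 0), Point A→Point C = (-100, 259, -118).
Normal n = (Point A→Point B) × (Point A→Point C) = (-23246, 28202, 81601).
So ∂z/∂easting = −n_x/n_z = 0.28487 and ∂z/∂northing = −n_y/n_z = −0.34561.
|∇z| = √(a²+b²) = 0.44788, so dip δ = arctan(0.44788) = 24.13°.
True thickness = vertical thickness × cos δ = 30.2 × cos 24.13° = 27.6 m.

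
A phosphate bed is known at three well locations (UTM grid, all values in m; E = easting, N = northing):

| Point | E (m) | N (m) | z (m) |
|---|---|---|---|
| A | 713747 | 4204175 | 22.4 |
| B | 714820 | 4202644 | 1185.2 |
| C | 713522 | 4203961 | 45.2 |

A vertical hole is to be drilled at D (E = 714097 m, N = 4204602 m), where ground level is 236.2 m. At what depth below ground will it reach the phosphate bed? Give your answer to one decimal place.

Let the plane be z = a·E + b·N + c.
B−A: 1073a − 1531b = 1162.8;  C−A: −225a − 214b = 22.8.
Solving gives a = 0.372641557, b = −0.498338086.
Then c = 22.4 − a·713747 − b·4204175 = 1829151.13.
At (714097, 4204602): z_contact = 266102.22 − 2095313.31 + 1829151.13 = -59.97 m.
Depth below ground = 236.2 − (-59.97) = 296.2 m.

296.2 m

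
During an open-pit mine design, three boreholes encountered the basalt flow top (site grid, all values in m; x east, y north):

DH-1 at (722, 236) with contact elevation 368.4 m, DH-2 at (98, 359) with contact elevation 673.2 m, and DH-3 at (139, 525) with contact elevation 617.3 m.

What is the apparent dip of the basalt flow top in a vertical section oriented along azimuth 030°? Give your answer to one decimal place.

Two edge vectors: DH-1→DH-2 = (-624, 123, 304.8), DH-1→DH-3 = (-583, 289, 248.9).
Normal n = (DH-1→DH-2) × (DH-1→DH-3) = (-57472.5, -22384.8, -108627).
So ∂z/∂x = −n_x/n_z = −0.52908 and ∂z/∂y = −n_y/n_z = −0.20607.
Unit vector along 030° is (sin 30°, cos 30°) = (0.5000, 0.8660).
Slope in that direction = a·(0.5000) + b·(0.8660) = −0.44300.
Apparent dip = arctan|0.44300| = 23.9° (true dip is 29.6°, so apparent ≤ true as expected).

23.9°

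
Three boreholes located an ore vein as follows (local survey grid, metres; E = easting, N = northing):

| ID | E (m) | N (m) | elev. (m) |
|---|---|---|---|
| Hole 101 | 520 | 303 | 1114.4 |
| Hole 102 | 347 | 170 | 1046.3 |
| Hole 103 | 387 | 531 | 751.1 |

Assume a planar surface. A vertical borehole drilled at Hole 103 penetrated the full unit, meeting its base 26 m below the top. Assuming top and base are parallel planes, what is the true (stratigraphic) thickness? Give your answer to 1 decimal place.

Let the plane be z = a·E + b·N + c.
Hole 102−Hole 101: −173a − 133b = −68.1;  Hole 103−Hole 101: −133a + 228b = −363.3.
Solving gives a = 1.11749, b = −0.94155.
|∇z| = √(a²+b²) = 1.46127, so dip δ = arctan(1.46127) = 55.61°.
True thickness = vertical thickness × cos δ = 26 × cos 55.61° = 14.7 m.

14.7 m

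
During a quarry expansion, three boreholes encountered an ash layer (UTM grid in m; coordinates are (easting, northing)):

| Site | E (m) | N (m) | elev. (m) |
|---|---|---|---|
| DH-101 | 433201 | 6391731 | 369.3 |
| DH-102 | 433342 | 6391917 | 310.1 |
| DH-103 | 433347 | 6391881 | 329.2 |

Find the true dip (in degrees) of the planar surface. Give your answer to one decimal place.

Two edge vectors: DH-101→DH-102 = (141, 186, -59.2), DH-101→DH-103 = (146, 150, -40.1).
Normal n = (DH-101→DH-102) × (DH-101→DH-103) = (1421.4, -2989.1, -6006).
So ∂z/∂E = −n_x/n_z = 0.23666 and ∂z/∂N = −n_y/n_z = −0.49769.
Gradient magnitude |∇z| = √(a² + b²) = √(0.05601 + 0.24769) = 0.55109.
True dip = arctan(0.55109) = 28.9°, dipping toward NNW (azimuth ≈ 335°).

28.9°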